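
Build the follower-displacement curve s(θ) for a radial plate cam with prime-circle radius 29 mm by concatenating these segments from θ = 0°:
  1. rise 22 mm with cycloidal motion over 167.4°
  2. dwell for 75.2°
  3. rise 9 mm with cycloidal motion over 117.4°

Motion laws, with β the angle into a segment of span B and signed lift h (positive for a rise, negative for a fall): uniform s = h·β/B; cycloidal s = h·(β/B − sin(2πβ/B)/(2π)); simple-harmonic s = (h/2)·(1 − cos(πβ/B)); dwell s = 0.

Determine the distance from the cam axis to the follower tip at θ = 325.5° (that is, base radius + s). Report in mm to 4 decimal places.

seg 1 [0°–167.4°] cycloidal, h=22: full span → s += 22 → s = 22.0000
seg 2 [167.4°–242.6°] dwell: s stays 22.0000
seg 3 [242.6°–360°] cycloidal, h=9: θ=325.5° here. β=82.9, B=117.4. 9·(0.7061 − sin(2π·0.7061)/(2π)) = 7.7335 → s = 29.7335
radial distance = base radius + s = 29 + 29.7335 = 58.7335

58.7335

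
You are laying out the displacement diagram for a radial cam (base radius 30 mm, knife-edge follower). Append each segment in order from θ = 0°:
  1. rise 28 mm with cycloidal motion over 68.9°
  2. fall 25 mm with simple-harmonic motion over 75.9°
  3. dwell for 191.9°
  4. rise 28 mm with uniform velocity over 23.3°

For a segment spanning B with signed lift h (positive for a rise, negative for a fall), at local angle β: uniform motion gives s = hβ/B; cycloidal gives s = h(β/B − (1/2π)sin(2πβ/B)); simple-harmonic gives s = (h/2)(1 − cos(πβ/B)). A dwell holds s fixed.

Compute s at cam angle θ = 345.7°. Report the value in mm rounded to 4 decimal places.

seg 1 [0°–68.9°] cycloidal, h=28: full span → s += 28 → s = 28.0000
seg 2 [68.9°–144.8°] simple-harmonic, h=-25: full span → s += -25 → s = 3.0000
seg 3 [144.8°–336.7°] dwell: s stays 3.0000
seg 4 [336.7°–360°] uniform, h=28: θ=345.7° here. β=9, B=23.3. 28·9/23.3 = 10.8155 → s = 13.8155

13.8155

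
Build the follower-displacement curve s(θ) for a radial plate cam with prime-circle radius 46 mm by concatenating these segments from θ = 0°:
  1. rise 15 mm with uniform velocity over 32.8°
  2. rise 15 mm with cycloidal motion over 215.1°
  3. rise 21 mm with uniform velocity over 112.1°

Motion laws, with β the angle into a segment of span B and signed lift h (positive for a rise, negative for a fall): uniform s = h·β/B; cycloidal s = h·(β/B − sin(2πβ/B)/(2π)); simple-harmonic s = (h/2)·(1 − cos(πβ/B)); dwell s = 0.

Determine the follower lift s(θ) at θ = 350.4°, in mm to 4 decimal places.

seg 1 [0°–32.8°] uniform, h=15: full span → s += 15 → s = 15.0000
seg 2 [32.8°–247.9°] cycloidal, h=15: full span → s += 15 → s = 30.0000
seg 3 [247.9°–360°] uniform, h=21: θ=350.4° here. β=102.5, B=112.1. 21·102.5/112.1 = 19.2016 → s = 49.2016

49.2016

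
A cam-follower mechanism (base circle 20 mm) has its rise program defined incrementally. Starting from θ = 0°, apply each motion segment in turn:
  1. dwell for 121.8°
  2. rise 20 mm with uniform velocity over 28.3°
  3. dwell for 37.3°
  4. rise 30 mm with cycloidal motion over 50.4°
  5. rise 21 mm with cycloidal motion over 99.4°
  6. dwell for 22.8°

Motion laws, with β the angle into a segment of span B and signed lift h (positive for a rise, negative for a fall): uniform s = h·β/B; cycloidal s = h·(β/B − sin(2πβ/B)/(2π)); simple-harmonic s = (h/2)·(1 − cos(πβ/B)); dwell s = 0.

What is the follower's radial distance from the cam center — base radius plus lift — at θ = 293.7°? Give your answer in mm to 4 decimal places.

seg 1 [0°–121.8°] dwell: s stays 0.0000
seg 2 [121.8°–150.1°] uniform, h=20: full span → s += 20 → s = 20.0000
seg 3 [150.1°–187.4°] dwell: s stays 20.0000
seg 4 [187.4°–237.8°] cycloidal, h=30: full span → s += 30 → s = 50.0000
seg 5 [237.8°–337.2°] cycloidal, h=21: θ=293.7° here. β=55.9, B=99.4. 21·(0.5624 − sin(2π·0.5624)/(2π)) = 13.0864 → s = 63.0864
radial distance = base radius + s = 20 + 63.0864 = 83.0864

83.0864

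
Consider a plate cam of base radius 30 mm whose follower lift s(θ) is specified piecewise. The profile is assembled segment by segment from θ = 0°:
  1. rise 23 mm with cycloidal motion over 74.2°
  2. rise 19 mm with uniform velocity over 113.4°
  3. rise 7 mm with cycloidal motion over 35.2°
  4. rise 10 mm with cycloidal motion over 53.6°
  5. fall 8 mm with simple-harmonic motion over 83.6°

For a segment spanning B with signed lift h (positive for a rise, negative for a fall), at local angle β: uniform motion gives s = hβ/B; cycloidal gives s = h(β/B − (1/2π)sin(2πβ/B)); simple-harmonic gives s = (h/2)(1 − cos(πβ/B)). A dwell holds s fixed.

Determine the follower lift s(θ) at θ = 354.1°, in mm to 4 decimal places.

seg 1 [0°–74.2°] cycloidal, h=23: full span → s += 23 → s = 23.0000
seg 2 [74.2°–187.6°] uniform, h=19: full span → s += 19 → s = 42.0000
seg 3 [187.6°–222.8°] cycloidal, h=7: full span → s += 7 → s = 49.0000
seg 4 [222.8°–276.4°] cycloidal, h=10: full span → s += 10 → s = 59.0000
seg 5 [276.4°–360°] simple-harmonic, h=-8: θ=354.1° here. β=77.7, B=83.6. -8/2·(1 − cos(π·0.9294)) = -7.9021 → s = 51.0979

51.0979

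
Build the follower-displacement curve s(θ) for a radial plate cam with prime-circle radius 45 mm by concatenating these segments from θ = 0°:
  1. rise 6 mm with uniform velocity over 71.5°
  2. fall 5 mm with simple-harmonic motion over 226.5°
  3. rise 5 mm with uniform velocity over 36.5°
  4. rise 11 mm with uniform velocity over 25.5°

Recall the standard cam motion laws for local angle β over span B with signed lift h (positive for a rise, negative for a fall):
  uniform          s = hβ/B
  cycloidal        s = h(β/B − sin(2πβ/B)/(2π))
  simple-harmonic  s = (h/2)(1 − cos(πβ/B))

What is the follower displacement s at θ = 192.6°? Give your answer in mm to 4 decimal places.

seg 1 [0°–71.5°] uniform, h=6: full span → s += 6 → s = 6.0000
seg 2 [71.5°–298°] simple-harmonic, h=-5: θ=192.6° here. β=121.1, B=226.5. -5/2·(1 − cos(π·0.5347)) = -2.7717 → s = 3.2283

3.2283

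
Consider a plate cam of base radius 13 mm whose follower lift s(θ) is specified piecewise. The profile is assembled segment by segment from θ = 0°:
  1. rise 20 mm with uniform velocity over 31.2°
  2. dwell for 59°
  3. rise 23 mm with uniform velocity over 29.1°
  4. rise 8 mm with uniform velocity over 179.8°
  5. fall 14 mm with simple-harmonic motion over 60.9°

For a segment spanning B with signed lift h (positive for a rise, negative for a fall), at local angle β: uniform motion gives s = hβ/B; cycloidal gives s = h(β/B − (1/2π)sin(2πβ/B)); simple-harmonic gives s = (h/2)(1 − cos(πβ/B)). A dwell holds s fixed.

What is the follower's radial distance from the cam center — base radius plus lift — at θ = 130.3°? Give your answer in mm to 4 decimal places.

seg 1 [0°–31.2°] uniform, h=20: full span → s += 20 → s = 20.0000
seg 2 [31.2°–90.2°] dwell: s stays 20.0000
seg 3 [90.2°–119.3°] uniform, h=23: full span → s += 23 → s = 43.0000
seg 4 [119.3°–299.1°] uniform, h=8: θ=130.3° here. β=11, B=179.8. 8·11/179.8 = 0.4894 → s = 43.4894
radial distance = base radius + s = 13 + 43.4894 = 56.4894

56.4894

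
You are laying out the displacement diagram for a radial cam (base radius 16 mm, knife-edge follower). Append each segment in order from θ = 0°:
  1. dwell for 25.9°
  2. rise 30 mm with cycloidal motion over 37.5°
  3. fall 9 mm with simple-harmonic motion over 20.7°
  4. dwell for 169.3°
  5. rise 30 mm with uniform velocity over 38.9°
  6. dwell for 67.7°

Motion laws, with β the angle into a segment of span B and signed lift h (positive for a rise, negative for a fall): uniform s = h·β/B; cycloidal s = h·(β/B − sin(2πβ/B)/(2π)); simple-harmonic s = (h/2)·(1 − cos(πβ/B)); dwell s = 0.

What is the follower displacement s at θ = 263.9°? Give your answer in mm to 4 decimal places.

seg 1 [0°–25.9°] dwell: s stays 0.0000
seg 2 [25.9°–63.4°] cycloidal, h=30: full span → s += 30 → s = 30.0000
seg 3 [63.4°–84.1°] simple-harmonic, h=-9: full span → s += -9 → s = 21.0000
seg 4 [84.1°–253.4°] dwell: s stays 21.0000
seg 5 [253.4°–292.3°] uniform, h=30: θ=263.9° here. β=10.5, B=38.9. 30·10.5/38.9 = 8.0977 → s = 29.0977

29.0977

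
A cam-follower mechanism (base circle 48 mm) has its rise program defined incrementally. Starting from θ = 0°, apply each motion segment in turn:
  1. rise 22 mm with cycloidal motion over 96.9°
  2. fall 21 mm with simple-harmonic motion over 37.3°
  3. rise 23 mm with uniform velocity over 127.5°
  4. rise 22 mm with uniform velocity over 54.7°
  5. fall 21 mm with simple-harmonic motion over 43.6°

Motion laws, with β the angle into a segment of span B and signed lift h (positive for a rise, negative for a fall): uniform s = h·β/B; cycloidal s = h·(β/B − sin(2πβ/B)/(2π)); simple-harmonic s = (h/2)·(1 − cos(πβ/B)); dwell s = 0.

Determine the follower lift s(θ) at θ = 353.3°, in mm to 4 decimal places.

seg 1 [0°–96.9°] cycloidal, h=22: full span → s += 22 → s = 22.0000
seg 2 [96.9°–134.2°] simple-harmonic, h=-21: full span → s += -21 → s = 1.0000
seg 3 [134.2°–261.7°] uniform, h=23: full span → s += 23 → s = 24.0000
seg 4 [261.7°–316.4°] uniform, h=22: full span → s += 22 → s = 46.0000
seg 5 [316.4°–360°] simple-harmonic, h=-21: θ=353.3° here. β=36.9, B=43.6. -21/2·(1 − cos(π·0.8463)) = -19.8000 → s = 26.2000

26.2000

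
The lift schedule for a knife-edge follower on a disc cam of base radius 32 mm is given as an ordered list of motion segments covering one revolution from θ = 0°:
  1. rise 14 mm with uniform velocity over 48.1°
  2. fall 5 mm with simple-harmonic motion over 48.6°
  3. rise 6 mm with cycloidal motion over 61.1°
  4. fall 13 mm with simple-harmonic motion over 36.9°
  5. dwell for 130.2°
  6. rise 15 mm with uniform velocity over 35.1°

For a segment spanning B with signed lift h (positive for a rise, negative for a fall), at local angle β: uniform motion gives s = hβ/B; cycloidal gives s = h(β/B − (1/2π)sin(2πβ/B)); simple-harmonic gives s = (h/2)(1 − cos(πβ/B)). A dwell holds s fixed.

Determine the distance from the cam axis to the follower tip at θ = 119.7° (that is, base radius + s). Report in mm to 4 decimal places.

seg 1 [0°–48.1°] uniform, h=14: full span → s += 14 → s = 14.0000
seg 2 [48.1°–96.7°] simple-harmonic, h=-5: full span → s += -5 → s = 9.0000
seg 3 [96.7°–157.8°] cycloidal, h=6: θ=119.7° here. β=23, B=61.1. 6·(0.3764 − sin(2π·0.3764)/(2π)) = 1.5895 → s = 10.5895
radial distance = base radius + s = 32 + 10.5895 = 42.5895

42.5895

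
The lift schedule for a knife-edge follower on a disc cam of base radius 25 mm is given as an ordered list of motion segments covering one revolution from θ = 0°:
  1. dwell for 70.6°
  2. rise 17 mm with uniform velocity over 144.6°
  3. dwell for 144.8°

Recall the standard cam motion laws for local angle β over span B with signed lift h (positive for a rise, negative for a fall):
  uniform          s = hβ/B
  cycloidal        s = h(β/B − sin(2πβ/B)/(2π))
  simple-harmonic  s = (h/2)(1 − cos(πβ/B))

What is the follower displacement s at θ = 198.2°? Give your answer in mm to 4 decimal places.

seg 1 [0°–70.6°] dwell: s stays 0.0000
seg 2 [70.6°–215.2°] uniform, h=17: θ=198.2° here. β=127.6, B=144.6. 17·127.6/144.6 = 15.0014 → s = 15.0014

15.0014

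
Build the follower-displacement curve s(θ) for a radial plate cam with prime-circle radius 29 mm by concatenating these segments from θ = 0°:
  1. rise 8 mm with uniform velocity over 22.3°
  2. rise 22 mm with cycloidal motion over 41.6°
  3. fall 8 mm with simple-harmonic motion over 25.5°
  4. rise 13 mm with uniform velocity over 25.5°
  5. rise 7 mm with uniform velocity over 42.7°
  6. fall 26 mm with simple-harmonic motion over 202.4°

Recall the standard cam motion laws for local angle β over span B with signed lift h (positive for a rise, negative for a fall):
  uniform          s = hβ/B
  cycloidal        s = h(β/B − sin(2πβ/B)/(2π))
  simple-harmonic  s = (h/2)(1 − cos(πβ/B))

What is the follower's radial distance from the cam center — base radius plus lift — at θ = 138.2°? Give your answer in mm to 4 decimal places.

seg 1 [0°–22.3°] uniform, h=8: full span → s += 8 → s = 8.0000
seg 2 [22.3°–63.9°] cycloidal, h=22: full span → s += 22 → s = 30.0000
seg 3 [63.9°–89.4°] simple-harmonic, h=-8: full span → s += -8 → s = 22.0000
seg 4 [89.4°–114.9°] uniform, h=13: full span → s += 13 → s = 35.0000
seg 5 [114.9°–157.6°] uniform, h=7: θ=138.2° here. β=23.3, B=42.7. 7·23.3/42.7 = 3.8197 → s = 38.8197
radial distance = base radius + s = 29 + 38.8197 = 67.8197

67.8197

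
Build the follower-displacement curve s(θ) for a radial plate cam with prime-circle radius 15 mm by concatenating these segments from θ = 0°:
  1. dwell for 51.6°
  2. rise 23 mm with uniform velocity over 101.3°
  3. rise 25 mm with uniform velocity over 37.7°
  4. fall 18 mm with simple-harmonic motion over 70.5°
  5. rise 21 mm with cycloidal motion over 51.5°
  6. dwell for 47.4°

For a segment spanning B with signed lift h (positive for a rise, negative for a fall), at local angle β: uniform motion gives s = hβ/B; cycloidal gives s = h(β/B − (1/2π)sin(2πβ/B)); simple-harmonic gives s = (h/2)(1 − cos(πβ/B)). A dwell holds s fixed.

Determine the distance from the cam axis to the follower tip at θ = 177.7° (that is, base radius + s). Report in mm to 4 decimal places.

seg 1 [0°–51.6°] dwell: s stays 0.0000
seg 2 [51.6°–152.9°] uniform, h=23: full span → s += 23 → s = 23.0000
seg 3 [152.9°–190.6°] uniform, h=25: θ=177.7° here. β=24.8, B=37.7. 25·24.8/37.7 = 16.4456 → s = 39.4456
radial distance = base radius + s = 15 + 39.4456 = 54.4456

54.4456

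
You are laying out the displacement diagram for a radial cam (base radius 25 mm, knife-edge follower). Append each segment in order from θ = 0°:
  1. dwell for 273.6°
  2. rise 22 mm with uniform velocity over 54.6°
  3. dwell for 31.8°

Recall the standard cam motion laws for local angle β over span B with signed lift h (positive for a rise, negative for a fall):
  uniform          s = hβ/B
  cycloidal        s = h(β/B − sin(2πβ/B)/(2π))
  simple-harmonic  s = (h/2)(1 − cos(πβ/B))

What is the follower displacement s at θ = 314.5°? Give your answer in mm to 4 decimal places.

seg 1 [0°–273.6°] dwell: s stays 0.0000
seg 2 [273.6°–328.2°] uniform, h=22: θ=314.5° here. β=40.9, B=54.6. 22·40.9/54.6 = 16.4799 → s = 16.4799

16.4799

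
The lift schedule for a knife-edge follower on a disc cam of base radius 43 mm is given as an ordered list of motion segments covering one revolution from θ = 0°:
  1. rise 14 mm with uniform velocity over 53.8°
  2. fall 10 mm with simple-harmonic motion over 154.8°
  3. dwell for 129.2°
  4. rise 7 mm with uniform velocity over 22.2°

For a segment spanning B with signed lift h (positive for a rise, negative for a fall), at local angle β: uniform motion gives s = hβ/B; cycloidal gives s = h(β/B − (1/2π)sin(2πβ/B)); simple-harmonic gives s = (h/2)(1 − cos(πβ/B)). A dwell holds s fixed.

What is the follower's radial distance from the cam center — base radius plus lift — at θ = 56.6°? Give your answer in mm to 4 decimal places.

seg 1 [0°–53.8°] uniform, h=14: full span → s += 14 → s = 14.0000
seg 2 [53.8°–208.6°] simple-harmonic, h=-10: θ=56.6° here. β=2.8, B=154.8. -10/2·(1 − cos(π·0.0181)) = -0.0081 → s = 13.9919
radial distance = base radius + s = 43 + 13.9919 = 56.9919

56.9919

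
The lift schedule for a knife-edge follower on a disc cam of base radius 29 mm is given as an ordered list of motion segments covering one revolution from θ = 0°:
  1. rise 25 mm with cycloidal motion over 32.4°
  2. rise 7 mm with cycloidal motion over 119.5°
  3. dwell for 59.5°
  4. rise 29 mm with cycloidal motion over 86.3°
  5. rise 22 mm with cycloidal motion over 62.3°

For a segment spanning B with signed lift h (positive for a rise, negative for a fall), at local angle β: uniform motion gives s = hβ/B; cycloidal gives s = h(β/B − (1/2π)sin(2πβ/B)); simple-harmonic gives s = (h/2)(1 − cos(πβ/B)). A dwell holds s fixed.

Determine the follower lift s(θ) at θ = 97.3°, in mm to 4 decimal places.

seg 1 [0°–32.4°] cycloidal, h=25: full span → s += 25 → s = 25.0000
seg 2 [32.4°–151.9°] cycloidal, h=7: θ=97.3° here. β=64.9, B=119.5. 7·(0.5431 − sin(2π·0.5431)/(2π)) = 4.0997 → s = 29.0997

29.0997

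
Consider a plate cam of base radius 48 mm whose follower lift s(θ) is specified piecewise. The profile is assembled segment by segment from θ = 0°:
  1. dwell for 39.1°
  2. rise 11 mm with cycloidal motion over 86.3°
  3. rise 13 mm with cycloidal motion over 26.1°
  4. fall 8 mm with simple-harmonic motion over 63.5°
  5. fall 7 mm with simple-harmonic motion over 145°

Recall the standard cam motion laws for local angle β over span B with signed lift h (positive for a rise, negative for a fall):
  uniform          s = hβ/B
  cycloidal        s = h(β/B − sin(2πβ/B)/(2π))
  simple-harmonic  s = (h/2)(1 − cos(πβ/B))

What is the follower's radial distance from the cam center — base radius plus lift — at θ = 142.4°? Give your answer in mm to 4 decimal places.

seg 1 [0°–39.1°] dwell: s stays 0.0000
seg 2 [39.1°–125.4°] cycloidal, h=11: full span → s += 11 → s = 11.0000
seg 3 [125.4°–151.5°] cycloidal, h=13: θ=142.4° here. β=17, B=26.1. 13·(0.6513 − sin(2π·0.6513)/(2π)) = 10.1515 → s = 21.1515
radial distance = base radius + s = 48 + 21.1515 = 69.1515

69.1515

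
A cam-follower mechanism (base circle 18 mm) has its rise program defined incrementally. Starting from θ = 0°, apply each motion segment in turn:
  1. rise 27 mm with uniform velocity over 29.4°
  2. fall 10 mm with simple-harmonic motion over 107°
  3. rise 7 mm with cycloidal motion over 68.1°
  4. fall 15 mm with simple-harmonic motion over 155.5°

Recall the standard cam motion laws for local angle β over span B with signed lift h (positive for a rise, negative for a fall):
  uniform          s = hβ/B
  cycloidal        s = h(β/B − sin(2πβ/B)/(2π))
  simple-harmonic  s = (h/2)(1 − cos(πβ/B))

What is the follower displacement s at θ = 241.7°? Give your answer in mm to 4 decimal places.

seg 1 [0°–29.4°] uniform, h=27: full span → s += 27 → s = 27.0000
seg 2 [29.4°–136.4°] simple-harmonic, h=-10: full span → s += -10 → s = 17.0000
seg 3 [136.4°–204.5°] cycloidal, h=7: full span → s += 7 → s = 24.0000
seg 4 [204.5°–360°] simple-harmonic, h=-15: θ=241.7° here. β=37.2, B=155.5. -15/2·(1 − cos(π·0.2392)) = -2.0203 → s = 21.9797

21.9797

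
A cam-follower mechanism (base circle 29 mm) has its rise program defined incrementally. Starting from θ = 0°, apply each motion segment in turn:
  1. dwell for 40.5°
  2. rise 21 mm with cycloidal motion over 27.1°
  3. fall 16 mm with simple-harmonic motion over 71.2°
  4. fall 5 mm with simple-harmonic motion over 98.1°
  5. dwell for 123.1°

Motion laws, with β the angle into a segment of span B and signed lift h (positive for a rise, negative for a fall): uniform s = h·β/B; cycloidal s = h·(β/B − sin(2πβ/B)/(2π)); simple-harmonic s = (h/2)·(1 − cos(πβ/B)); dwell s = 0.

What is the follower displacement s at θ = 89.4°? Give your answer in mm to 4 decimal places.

seg 1 [0°–40.5°] dwell: s stays 0.0000
seg 2 [40.5°–67.6°] cycloidal, h=21: full span → s += 21 → s = 21.0000
seg 3 [67.6°–138.8°] simple-harmonic, h=-16: θ=89.4° here. β=21.8, B=71.2. -16/2·(1 − cos(π·0.3062)) = -3.4242 → s = 17.5758

17.5758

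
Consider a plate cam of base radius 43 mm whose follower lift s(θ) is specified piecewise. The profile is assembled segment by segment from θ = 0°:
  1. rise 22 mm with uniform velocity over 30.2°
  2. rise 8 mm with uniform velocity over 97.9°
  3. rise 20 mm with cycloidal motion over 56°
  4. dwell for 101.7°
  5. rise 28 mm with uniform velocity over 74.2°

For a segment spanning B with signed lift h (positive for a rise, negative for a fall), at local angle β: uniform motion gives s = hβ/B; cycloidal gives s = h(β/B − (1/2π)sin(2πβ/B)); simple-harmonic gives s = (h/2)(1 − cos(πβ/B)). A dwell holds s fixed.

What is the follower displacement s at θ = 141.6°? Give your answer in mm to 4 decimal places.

seg 1 [0°–30.2°] uniform, h=22: full span → s += 22 → s = 22.0000
seg 2 [30.2°–128.1°] uniform, h=8: full span → s += 8 → s = 30.0000
seg 3 [128.1°–184.1°] cycloidal, h=20: θ=141.6° here. β=13.5, B=56. 20·(0.2411 − sin(2π·0.2411)/(2π)) = 1.6433 → s = 31.6433

31.6433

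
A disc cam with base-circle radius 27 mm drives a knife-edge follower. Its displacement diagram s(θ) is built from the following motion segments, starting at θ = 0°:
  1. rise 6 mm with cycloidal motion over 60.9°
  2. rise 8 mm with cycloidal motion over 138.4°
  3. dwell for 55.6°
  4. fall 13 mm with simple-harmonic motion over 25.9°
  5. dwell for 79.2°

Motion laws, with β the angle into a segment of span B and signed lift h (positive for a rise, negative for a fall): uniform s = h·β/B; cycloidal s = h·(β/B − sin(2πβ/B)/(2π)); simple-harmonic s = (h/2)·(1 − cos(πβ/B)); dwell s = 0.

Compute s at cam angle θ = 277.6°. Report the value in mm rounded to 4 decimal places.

seg 1 [0°–60.9°] cycloidal, h=6: full span → s += 6 → s = 6.0000
seg 2 [60.9°–199.3°] cycloidal, h=8: full span → s += 8 → s = 14.0000
seg 3 [199.3°–254.9°] dwell: s stays 14.0000
seg 4 [254.9°–280.8°] simple-harmonic, h=-13: θ=277.6° here. β=22.7, B=25.9. -13/2·(1 − cos(π·0.8764)) = -12.5165 → s = 1.4835

1.4835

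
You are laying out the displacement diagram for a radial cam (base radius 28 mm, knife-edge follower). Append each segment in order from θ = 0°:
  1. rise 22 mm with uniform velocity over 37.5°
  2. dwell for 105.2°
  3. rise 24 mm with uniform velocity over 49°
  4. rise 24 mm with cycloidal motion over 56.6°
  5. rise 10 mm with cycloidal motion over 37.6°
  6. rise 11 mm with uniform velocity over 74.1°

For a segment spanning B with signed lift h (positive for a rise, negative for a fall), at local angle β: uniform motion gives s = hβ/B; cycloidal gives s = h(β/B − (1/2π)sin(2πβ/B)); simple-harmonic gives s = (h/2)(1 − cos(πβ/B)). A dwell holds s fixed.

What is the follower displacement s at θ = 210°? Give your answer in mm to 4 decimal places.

seg 1 [0°–37.5°] uniform, h=22: full span → s += 22 → s = 22.0000
seg 2 [37.5°–142.7°] dwell: s stays 22.0000
seg 3 [142.7°–191.7°] uniform, h=24: full span → s += 24 → s = 46.0000
seg 4 [191.7°–248.3°] cycloidal, h=24: θ=210° here. β=18.3, B=56.6. 24·(0.3233 − sin(2π·0.3233)/(2π)) = 4.3382 → s = 50.3382

50.3382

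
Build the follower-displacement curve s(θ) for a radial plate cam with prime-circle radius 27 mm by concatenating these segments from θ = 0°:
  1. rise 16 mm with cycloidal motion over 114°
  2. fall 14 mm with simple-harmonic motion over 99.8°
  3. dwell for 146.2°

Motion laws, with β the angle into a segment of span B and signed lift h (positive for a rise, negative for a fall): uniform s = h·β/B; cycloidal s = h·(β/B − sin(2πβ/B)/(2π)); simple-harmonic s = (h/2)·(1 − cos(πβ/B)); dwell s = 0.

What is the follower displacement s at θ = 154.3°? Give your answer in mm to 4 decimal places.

seg 1 [0°–114°] cycloidal, h=16: full span → s += 16 → s = 16.0000
seg 2 [114°–213.8°] simple-harmonic, h=-14: θ=154.3° here. β=40.3, B=99.8. -14/2·(1 − cos(π·0.4038)) = -4.9167 → s = 11.0833

11.0833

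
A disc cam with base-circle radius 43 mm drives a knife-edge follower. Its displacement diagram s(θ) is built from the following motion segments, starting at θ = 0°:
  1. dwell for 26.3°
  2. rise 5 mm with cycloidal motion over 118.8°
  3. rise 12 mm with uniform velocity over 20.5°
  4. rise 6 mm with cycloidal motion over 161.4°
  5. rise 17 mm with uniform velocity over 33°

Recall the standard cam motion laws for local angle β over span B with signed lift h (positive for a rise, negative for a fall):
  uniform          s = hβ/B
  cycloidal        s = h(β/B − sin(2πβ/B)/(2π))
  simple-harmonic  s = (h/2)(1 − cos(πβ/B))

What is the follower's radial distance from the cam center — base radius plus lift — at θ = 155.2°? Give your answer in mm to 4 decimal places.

seg 1 [0°–26.3°] dwell: s stays 0.0000
seg 2 [26.3°–145.1°] cycloidal, h=5: full span → s += 5 → s = 5.0000
seg 3 [145.1°–165.6°] uniform, h=12: θ=155.2° here. β=10.1, B=20.5. 12·10.1/20.5 = 5.9122 → s = 10.9122
radial distance = base radius + s = 43 + 10.9122 = 53.9122

53.9122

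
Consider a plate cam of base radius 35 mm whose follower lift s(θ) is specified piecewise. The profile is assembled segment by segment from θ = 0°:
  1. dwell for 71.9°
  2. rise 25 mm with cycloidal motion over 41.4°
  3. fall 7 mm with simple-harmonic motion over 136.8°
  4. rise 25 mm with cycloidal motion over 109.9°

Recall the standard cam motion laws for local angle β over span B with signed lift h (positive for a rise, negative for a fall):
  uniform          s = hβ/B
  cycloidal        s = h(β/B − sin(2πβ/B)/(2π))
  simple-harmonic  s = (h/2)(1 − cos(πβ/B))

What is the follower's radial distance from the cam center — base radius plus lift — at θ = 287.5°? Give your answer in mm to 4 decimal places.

seg 1 [0°–71.9°] dwell: s stays 0.0000
seg 2 [71.9°–113.3°] cycloidal, h=25: full span → s += 25 → s = 25.0000
seg 3 [113.3°–250.1°] simple-harmonic, h=-7: full span → s += -7 → s = 18.0000
seg 4 [250.1°–360°] cycloidal, h=25: θ=287.5° here. β=37.4, B=109.9. 25·(0.3403 − sin(2π·0.3403)/(2π)) = 5.1524 → s = 23.1524
radial distance = base radius + s = 35 + 23.1524 = 58.1524

58.1524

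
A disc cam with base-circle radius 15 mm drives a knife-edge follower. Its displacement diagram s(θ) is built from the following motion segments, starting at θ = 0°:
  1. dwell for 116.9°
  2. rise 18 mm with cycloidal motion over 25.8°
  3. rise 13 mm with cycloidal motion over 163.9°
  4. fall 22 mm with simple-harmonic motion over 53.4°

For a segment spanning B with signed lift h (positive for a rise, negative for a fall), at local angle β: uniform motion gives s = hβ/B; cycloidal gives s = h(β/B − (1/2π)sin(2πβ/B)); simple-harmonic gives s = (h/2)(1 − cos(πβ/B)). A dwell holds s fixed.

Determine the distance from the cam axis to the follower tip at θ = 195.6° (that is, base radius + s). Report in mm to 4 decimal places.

seg 1 [0°–116.9°] dwell: s stays 0.0000
seg 2 [116.9°–142.7°] cycloidal, h=18: full span → s += 18 → s = 18.0000
seg 3 [142.7°–306.6°] cycloidal, h=13: θ=195.6° here. β=52.9, B=163.9. 13·(0.3228 − sin(2π·0.3228)/(2π)) = 2.3393 → s = 20.3393
radial distance = base radius + s = 15 + 20.3393 = 35.3393

35.3393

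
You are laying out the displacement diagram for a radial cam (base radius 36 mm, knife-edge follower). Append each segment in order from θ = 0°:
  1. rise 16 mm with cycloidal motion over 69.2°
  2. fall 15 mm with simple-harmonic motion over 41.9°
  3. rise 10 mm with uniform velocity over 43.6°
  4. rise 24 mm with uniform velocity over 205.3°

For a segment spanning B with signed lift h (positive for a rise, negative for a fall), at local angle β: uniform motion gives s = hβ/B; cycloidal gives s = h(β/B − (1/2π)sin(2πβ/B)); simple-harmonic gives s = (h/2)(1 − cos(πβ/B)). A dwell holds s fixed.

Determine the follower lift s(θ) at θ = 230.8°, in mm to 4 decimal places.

seg 1 [0°–69.2°] cycloidal, h=16: full span → s += 16 → s = 16.0000
seg 2 [69.2°–111.1°] simple-harmonic, h=-15: full span → s += -15 → s = 1.0000
seg 3 [111.1°–154.7°] uniform, h=10: full span → s += 10 → s = 11.0000
seg 4 [154.7°–360°] uniform, h=24: θ=230.8° here. β=76.1, B=205.3. 24·76.1/205.3 = 8.8962 → s = 19.8962

19.8962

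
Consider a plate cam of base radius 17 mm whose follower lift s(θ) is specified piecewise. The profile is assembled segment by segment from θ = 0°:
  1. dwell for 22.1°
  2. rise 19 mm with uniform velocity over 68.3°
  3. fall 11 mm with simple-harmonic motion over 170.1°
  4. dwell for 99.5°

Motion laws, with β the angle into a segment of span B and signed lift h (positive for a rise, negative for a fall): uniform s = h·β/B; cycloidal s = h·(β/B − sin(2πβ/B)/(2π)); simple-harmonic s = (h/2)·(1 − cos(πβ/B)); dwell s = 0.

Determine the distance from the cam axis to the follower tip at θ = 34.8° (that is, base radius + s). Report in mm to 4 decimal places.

seg 1 [0°–22.1°] dwell: s stays 0.0000
seg 2 [22.1°–90.4°] uniform, h=19: θ=34.8° here. β=12.7, B=68.3. 19·12.7/68.3 = 3.5329 → s = 3.5329
radial distance = base radius + s = 17 + 3.5329 = 20.5329

20.5329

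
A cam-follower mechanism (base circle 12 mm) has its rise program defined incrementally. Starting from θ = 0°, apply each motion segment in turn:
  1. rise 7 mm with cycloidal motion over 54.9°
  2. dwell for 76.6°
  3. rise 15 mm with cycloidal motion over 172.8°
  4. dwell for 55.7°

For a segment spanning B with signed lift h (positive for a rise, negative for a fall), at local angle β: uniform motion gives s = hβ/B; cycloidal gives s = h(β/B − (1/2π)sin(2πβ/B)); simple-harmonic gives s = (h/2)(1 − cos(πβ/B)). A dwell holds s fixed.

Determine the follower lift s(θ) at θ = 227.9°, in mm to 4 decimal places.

seg 1 [0°–54.9°] cycloidal, h=7: full span → s += 7 → s = 7.0000
seg 2 [54.9°–131.5°] dwell: s stays 7.0000
seg 3 [131.5°–304.3°] cycloidal, h=15: θ=227.9° here. β=96.4, B=172.8. 15·(0.5579 − sin(2π·0.5579)/(2π)) = 9.2171 → s = 16.2171

16.2171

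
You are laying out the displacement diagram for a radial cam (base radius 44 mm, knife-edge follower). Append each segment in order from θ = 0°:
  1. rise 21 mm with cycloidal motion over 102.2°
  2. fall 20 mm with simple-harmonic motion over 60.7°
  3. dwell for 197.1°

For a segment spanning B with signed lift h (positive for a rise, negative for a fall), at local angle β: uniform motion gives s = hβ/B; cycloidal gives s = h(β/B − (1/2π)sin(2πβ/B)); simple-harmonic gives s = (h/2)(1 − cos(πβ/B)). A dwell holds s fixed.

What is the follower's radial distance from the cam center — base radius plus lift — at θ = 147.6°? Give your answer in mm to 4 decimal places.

seg 1 [0°–102.2°] cycloidal, h=21: full span → s += 21 → s = 21.0000
seg 2 [102.2°–162.9°] simple-harmonic, h=-20: θ=147.6° here. β=45.4, B=60.7. -20/2·(1 − cos(π·0.7479)) = -17.0252 → s = 3.9748
radial distance = base radius + s = 44 + 3.9748 = 47.9748

47.9748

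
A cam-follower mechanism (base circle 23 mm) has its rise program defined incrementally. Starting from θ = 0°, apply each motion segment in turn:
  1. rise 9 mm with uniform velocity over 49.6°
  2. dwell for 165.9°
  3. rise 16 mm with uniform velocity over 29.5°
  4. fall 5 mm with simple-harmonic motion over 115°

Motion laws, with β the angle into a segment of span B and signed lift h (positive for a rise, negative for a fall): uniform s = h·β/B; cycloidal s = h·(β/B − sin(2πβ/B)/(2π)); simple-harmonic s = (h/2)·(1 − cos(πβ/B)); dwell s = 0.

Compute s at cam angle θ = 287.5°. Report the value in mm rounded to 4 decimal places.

seg 1 [0°–49.6°] uniform, h=9: full span → s += 9 → s = 9.0000
seg 2 [49.6°–215.5°] dwell: s stays 9.0000
seg 3 [215.5°–245°] uniform, h=16: full span → s += 16 → s = 25.0000
seg 4 [245°–360°] simple-harmonic, h=-5: θ=287.5° here. β=42.5, B=115. -5/2·(1 − cos(π·0.3696)) = -1.5040 → s = 23.4960

23.4960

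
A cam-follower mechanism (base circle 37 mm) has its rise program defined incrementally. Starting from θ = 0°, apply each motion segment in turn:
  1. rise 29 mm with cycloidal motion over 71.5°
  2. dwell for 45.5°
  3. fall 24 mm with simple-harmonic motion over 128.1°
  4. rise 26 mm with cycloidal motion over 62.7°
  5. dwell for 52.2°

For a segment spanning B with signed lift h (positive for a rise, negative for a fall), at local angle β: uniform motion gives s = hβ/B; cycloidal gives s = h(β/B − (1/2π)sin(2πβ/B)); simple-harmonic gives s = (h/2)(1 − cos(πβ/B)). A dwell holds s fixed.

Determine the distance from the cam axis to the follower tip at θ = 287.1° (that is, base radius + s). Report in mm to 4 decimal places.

seg 1 [0°–71.5°] cycloidal, h=29: full span → s += 29 → s = 29.0000
seg 2 [71.5°–117°] dwell: s stays 29.0000
seg 3 [117°–245.1°] simple-harmonic, h=-24: full span → s += -24 → s = 5.0000
seg 4 [245.1°–307.8°] cycloidal, h=26: θ=287.1° here. β=42, B=62.7. 26·(0.6699 − sin(2π·0.6699)/(2π)) = 21.0407 → s = 26.0407
radial distance = base radius + s = 37 + 26.0407 = 63.0407

63.0407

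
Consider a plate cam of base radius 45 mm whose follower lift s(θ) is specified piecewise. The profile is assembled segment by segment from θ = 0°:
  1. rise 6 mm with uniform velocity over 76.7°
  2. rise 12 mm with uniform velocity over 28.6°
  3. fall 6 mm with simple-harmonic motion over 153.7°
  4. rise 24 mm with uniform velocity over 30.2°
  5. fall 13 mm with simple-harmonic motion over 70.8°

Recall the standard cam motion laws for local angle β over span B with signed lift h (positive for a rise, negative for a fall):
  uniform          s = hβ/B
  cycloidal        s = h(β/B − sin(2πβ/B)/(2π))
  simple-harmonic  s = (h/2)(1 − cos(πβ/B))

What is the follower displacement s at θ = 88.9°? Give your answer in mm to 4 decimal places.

seg 1 [0°–76.7°] uniform, h=6: full span → s += 6 → s = 6.0000
seg 2 [76.7°–105.3°] uniform, h=12: θ=88.9° here. β=12.2, B=28.6. 12·12.2/28.6 = 5.1189 → s = 11.1189

11.1189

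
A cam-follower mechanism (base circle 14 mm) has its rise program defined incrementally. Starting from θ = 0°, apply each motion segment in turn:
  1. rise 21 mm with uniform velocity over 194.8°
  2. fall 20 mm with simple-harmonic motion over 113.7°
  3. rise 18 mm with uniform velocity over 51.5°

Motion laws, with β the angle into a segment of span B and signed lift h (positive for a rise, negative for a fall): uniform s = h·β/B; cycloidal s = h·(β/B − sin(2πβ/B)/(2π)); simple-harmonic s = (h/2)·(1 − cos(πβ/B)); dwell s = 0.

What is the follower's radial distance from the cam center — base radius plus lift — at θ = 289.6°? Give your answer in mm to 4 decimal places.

seg 1 [0°–194.8°] uniform, h=21: full span → s += 21 → s = 21.0000
seg 2 [194.8°–308.5°] simple-harmonic, h=-20: θ=289.6° here. β=94.8, B=113.7. -20/2·(1 − cos(π·0.8338)) = -18.6672 → s = 2.3328
radial distance = base radius + s = 14 + 2.3328 = 16.3328

16.3328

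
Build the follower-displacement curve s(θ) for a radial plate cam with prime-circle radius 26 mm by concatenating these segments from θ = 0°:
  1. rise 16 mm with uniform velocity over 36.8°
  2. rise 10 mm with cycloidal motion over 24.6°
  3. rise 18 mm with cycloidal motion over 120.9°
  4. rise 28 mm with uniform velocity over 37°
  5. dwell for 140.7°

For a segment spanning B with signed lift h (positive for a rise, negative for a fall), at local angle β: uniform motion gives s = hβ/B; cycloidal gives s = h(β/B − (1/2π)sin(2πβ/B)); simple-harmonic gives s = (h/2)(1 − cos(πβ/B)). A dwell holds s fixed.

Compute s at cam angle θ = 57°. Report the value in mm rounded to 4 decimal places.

seg 1 [0°–36.8°] uniform, h=16: full span → s += 16 → s = 16.0000
seg 2 [36.8°–61.4°] cycloidal, h=10: θ=57° here. β=20.2, B=24.6. 10·(0.8211 − sin(2π·0.8211)/(2π)) = 9.6466 → s = 25.6466

25.6466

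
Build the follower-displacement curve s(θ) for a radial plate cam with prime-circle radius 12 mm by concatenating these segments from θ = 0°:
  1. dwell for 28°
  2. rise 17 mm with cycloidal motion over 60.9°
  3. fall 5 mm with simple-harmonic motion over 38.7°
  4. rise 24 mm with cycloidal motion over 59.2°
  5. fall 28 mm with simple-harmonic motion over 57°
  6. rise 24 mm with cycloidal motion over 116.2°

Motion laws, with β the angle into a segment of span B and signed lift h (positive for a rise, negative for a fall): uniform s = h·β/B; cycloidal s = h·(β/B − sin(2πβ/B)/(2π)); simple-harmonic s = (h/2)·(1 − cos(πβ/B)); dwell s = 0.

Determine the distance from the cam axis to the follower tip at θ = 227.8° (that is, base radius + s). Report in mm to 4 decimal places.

seg 1 [0°–28°] dwell: s stays 0.0000
seg 2 [28°–88.9°] cycloidal, h=17: full span → s += 17 → s = 17.0000
seg 3 [88.9°–127.6°] simple-harmonic, h=-5: full span → s += -5 → s = 12.0000
seg 4 [127.6°–186.8°] cycloidal, h=24: full span → s += 24 → s = 36.0000
seg 5 [186.8°–243.8°] simple-harmonic, h=-28: θ=227.8° here. β=41, B=57. -28/2·(1 − cos(π·0.7193)) = -22.9001 → s = 13.0999
radial distance = base radius + s = 12 + 13.0999 = 25.0999

25.0999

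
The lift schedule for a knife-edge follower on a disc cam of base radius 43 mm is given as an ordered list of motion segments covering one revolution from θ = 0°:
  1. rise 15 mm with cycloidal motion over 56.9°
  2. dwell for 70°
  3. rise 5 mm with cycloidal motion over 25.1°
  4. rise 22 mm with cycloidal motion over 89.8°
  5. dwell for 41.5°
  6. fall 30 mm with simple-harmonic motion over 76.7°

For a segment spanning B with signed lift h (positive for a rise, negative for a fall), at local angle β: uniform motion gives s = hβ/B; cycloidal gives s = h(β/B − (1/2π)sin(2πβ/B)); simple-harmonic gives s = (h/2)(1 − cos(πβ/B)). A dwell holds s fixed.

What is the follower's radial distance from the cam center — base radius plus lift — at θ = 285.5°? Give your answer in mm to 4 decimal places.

seg 1 [0°–56.9°] cycloidal, h=15: full span → s += 15 → s = 15.0000
seg 2 [56.9°–126.9°] dwell: s stays 15.0000
seg 3 [126.9°–152°] cycloidal, h=5: full span → s += 5 → s = 20.0000
seg 4 [152°–241.8°] cycloidal, h=22: full span → s += 22 → s = 42.0000
seg 5 [241.8°–283.3°] dwell: s stays 42.0000
seg 6 [283.3°–360°] simple-harmonic, h=-30: θ=285.5° here. β=2.2, B=76.7. -30/2·(1 − cos(π·0.0287)) = -0.0609 → s = 41.9391
radial distance = base radius + s = 43 + 41.9391 = 84.9391

84.9391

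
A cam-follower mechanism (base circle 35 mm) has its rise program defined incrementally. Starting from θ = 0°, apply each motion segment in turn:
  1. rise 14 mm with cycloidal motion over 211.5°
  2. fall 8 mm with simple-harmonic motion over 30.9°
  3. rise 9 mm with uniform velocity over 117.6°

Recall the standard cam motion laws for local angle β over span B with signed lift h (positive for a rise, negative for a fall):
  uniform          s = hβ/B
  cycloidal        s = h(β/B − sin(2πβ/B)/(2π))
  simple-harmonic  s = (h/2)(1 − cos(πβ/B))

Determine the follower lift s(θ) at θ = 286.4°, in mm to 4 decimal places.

seg 1 [0°–211.5°] cycloidal, h=14: full span → s += 14 → s = 14.0000
seg 2 [211.5°–242.4°] simple-harmonic, h=-8: full span → s += -8 → s = 6.0000
seg 3 [242.4°–360°] uniform, h=9: θ=286.4° here. β=44, B=117.6. 9·44/117.6 = 3.3673 → s = 9.3673

9.3673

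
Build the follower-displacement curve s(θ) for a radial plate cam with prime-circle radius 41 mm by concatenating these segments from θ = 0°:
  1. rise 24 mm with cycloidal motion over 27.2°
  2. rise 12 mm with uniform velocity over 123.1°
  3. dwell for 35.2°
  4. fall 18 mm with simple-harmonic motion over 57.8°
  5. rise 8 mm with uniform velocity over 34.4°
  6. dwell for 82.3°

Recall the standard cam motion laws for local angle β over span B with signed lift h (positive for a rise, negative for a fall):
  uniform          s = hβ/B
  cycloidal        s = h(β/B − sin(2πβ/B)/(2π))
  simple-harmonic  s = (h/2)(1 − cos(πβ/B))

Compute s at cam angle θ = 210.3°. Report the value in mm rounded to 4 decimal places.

seg 1 [0°–27.2°] cycloidal, h=24: full span → s += 24 → s = 24.0000
seg 2 [27.2°–150.3°] uniform, h=12: full span → s += 12 → s = 36.0000
seg 3 [150.3°–185.5°] dwell: s stays 36.0000
seg 4 [185.5°–243.3°] simple-harmonic, h=-18: θ=210.3° here. β=24.8, B=57.8. -18/2·(1 − cos(π·0.4291)) = -7.0109 → s = 28.9891

28.9891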